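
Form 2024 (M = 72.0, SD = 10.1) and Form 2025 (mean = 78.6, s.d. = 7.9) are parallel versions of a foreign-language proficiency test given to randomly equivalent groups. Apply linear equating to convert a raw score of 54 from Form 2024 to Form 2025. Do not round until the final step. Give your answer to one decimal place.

64.5

Linear equating: y = (SD_Y/SD_X)(x − M_X) + M_Y
y = (7.9/10.1)(54 − 72.0) + 78.6
y = 0.782178 × -18.0 + 78.6 = -14.0792 + 78.6 = 64.5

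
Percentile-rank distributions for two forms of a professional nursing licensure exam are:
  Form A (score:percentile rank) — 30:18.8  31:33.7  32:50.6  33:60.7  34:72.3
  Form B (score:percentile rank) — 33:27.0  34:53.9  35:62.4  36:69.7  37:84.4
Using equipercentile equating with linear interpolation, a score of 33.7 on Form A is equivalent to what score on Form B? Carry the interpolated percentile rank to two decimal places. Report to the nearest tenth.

PR of 33.7 on Form A: 60.7 + (33.7 − 33)/(34 − 33) × (72.3 − 60.7) = 68.82
On Form B, PR 68.82 falls between score 35 (PR 62.4) and 36 (PR 69.7).
Interpolate: 35 + (68.82 − 62.4)/(69.7 − 62.4) × (36 − 35) = 35.9

35.9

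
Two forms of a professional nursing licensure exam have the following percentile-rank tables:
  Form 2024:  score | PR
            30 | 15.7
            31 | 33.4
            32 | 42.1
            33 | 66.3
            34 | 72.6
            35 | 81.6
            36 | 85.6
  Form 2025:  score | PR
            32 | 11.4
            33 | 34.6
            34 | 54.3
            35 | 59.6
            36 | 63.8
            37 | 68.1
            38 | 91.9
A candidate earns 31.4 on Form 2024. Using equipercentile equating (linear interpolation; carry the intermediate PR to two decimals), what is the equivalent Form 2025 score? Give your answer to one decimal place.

PR of 31.4 on Form 2024: 33.4 + (31.4 − 31)/(32 − 31) × (42.1 − 33.4) = 36.88
On Form 2025, PR 36.88 falls between score 33 (PR 34.6) and 34 (PR 54.3).
Interpolate: 33 + (36.88 − 34.6)/(54.3 − 34.6) × (34 − 33) = 33.1

33.1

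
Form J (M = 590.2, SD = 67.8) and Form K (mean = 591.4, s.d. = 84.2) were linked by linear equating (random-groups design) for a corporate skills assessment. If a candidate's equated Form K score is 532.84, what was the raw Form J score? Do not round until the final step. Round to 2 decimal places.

543.05

Invert y = (SD_Y/SD_X)(x − M_X) + M_Y:
x = (SD_X/SD_Y)(y − M_Y) + M_X = (67.8/84.2)(532.84 − 591.4) + 590.2
x = 0.805226 × -58.560 + 590.2 = 543.05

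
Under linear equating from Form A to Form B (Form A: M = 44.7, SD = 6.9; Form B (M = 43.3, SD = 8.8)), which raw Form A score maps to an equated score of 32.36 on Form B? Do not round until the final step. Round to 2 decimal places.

36.12

Invert y = (SD_Y/SD_X)(x − M_X) + M_Y:
x = (SD_X/SD_Y)(y − M_Y) + M_X = (6.9/8.8)(32.36 − 43.3) + 44.7
x = 0.784091 × -10.940 + 44.7 = 36.12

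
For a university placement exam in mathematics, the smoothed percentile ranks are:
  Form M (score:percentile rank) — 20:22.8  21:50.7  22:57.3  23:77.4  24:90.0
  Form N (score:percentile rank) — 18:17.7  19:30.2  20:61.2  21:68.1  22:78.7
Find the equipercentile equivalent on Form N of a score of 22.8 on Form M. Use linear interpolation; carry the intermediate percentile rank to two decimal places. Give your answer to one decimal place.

21.5

PR of 22.8 on Form M: 57.3 + (22.8 − 22)/(23 − 22) × (77.4 − 57.3) = 73.38
On Form N, PR 73.38 falls between score 21 (PR 68.1) and 22 (PR 78.7).
Interpolate: 21 + (73.38 − 68.1)/(78.7 − 68.1) × (22 − 21) = 21.5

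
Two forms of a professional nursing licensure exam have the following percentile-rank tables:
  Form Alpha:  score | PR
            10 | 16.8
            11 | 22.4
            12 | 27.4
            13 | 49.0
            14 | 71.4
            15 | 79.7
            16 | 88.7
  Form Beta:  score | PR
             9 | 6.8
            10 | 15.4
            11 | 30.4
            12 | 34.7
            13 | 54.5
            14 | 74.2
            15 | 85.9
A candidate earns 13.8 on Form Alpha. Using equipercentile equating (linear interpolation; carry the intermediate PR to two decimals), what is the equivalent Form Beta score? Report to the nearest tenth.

PR of 13.8 on Form Alpha: 49.0 + (13.8 − 13)/(14 − 13) × (71.4 − 49.0) = 66.92
On Form Beta, PR 66.92 falls between score 13 (PR 54.5) and 14 (PR 74.2).
Interpolate: 13 + (66.92 − 54.5)/(74.2 − 54.5) × (14 − 13) = 13.6

13.6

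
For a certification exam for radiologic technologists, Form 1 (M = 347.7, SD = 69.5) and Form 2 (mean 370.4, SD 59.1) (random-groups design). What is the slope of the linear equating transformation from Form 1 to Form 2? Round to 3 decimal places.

0.850

A = SD_Y / SD_X = 59.1 / 69.5 = 0.850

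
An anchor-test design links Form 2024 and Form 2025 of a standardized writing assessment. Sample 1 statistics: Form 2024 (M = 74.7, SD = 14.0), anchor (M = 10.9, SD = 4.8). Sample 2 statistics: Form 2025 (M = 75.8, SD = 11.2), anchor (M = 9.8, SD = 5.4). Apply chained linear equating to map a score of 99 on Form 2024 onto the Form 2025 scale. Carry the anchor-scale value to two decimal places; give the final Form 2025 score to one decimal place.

Form 2024 → anchor (Sample 1): v = (4.8/14.0)(99 − 74.7) + 10.9 = 19.23
anchor → Form 2025 (Sample 2): y = (11.2/5.4)(19.23 − 9.8) + 75.8 = 95.4

95.4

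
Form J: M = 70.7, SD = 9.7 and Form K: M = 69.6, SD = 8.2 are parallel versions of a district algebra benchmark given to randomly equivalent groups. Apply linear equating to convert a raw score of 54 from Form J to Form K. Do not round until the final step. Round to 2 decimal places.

Linear equating: y = (SD_Y/SD_X)(x − M_X) + M_Y
y = (8.2/9.7)(54 − 70.7) + 69.6
y = 0.845361 × -16.7 + 69.6 = -14.1175 + 69.6 = 55.48

55.48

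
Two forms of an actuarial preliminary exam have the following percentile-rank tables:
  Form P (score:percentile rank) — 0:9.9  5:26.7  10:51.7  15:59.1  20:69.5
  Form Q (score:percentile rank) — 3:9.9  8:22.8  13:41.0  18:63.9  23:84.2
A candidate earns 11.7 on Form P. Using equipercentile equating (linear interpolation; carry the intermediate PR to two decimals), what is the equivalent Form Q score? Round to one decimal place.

PR of 11.7 on Form P: 51.7 + (11.7 − 10)/(15 − 10) × (59.1 − 51.7) = 54.22
On Form Q, PR 54.22 falls between score 13 (PR 41.0) and 18 (PR 63.9).
Interpolate: 13 + (54.22 − 41.0)/(63.9 − 41.0) × (18 − 13) = 15.9

15.9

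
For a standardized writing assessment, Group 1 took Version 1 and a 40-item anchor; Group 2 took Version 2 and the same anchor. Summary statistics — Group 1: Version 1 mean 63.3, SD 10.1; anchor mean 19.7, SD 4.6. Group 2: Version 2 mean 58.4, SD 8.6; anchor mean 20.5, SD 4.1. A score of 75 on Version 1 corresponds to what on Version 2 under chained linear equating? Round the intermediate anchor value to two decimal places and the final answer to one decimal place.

Version 1 → anchor (Group 1): v = (4.6/10.1)(75 − 63.3) + 19.7 = 25.03
anchor → Version 2 (Group 2): y = (8.6/4.1)(25.03 − 20.5) + 58.4 = 67.9

67.9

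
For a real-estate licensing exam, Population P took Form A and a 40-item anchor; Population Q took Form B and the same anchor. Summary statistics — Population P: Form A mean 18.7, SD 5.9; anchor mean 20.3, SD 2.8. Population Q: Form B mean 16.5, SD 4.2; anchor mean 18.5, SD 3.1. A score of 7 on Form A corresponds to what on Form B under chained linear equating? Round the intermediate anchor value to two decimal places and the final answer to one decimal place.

Form A → anchor (Population P): v = (2.8/5.9)(7 − 18.7) + 20.3 = 14.75
anchor → Form B (Population Q): y = (4.2/3.1)(14.75 − 18.5) + 16.5 = 11.4

11.4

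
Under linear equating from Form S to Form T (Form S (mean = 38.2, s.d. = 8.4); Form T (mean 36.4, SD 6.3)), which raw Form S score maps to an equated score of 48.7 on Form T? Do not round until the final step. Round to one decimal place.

Invert y = (SD_Y/SD_X)(x − M_X) + M_Y:
x = (SD_X/SD_Y)(y − M_Y) + M_X = (8.4/6.3)(48.7 − 36.4) + 38.2
x = 1.333333 × 12.300 + 38.2 = 54.6

54.6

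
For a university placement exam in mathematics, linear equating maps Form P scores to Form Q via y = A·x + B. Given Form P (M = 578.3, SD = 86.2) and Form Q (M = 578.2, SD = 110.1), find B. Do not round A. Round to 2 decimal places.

A = SD_Y / SD_X = 110.1 / 86.2 = 1.277262
B = M_Y − A·M_X = 578.2 − 1.277262 × 578.3 = -160.44

-160.44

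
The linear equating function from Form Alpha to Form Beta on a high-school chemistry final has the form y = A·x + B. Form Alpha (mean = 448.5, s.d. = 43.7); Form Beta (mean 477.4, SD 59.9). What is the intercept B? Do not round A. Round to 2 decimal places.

A = SD_Y / SD_X = 59.9 / 43.7 = 1.370709
B = M_Y − A·M_X = 477.4 − 1.370709 × 448.5 = -137.36

-137.36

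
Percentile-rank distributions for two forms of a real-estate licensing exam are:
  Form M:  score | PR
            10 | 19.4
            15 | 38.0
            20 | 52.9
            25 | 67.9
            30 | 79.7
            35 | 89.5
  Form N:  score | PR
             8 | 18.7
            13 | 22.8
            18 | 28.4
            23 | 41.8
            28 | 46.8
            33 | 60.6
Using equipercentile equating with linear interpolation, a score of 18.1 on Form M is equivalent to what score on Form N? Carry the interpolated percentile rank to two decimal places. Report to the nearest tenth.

PR of 18.1 on Form M: 38.0 + (18.1 − 15)/(20 − 15) × (52.9 − 38.0) = 47.24
On Form N, PR 47.24 falls between score 28 (PR 46.8) and 33 (PR 60.6).
Interpolate: 28 + (47.24 − 46.8)/(60.6 − 46.8) × (33 − 28) = 28.2

28.2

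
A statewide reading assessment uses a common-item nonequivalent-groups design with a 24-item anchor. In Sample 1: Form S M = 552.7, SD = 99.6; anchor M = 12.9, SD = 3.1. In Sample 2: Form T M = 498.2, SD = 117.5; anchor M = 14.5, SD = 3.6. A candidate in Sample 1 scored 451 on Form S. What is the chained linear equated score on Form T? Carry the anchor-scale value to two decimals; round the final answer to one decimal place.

342.5

Form S → anchor (Sample 1): v = (3.1/99.6)(451 − 552.7) + 12.9 = 9.73
anchor → Form T (Sample 2): y = (117.5/3.6)(9.73 − 14.5) + 498.2 = 342.5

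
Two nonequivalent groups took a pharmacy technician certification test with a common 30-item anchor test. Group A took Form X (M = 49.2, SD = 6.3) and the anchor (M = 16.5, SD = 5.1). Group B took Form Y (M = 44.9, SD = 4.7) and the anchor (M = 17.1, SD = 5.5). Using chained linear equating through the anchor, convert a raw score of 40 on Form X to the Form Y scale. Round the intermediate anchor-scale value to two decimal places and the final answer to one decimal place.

38.0

Form X → anchor (Group A): v = (5.1/6.3)(40 − 49.2) + 16.5 = 9.05
anchor → Form Y (Group B): y = (4.7/5.5)(9.05 − 17.1) + 44.9 = 38.0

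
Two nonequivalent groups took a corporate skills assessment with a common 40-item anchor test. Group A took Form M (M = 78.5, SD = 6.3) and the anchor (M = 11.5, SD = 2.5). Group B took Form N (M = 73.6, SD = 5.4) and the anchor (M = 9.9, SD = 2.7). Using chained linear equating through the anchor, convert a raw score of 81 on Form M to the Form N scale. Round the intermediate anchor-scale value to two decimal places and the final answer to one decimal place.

78.8

Form M → anchor (Group A): v = (2.5/6.3)(81 − 78.5) + 11.5 = 12.49
anchor → Form N (Group B): y = (5.4/2.7)(12.49 − 9.9) + 73.6 = 78.8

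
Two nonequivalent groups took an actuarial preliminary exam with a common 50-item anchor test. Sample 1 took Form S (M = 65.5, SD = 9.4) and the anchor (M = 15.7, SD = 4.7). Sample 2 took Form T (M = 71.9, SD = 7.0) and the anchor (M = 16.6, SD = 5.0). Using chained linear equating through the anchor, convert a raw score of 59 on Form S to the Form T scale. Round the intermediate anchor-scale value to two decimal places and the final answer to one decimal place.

Form S → anchor (Sample 1): v = (4.7/9.4)(59 − 65.5) + 15.7 = 12.45
anchor → Form T (Sample 2): y = (7.0/5.0)(12.45 − 16.6) + 71.9 = 66.1

66.1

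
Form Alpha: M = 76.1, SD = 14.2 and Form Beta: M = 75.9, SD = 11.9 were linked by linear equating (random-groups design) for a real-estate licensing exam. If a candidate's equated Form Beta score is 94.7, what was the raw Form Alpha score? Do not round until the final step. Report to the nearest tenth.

Invert y = (SD_Y/SD_X)(x − M_X) + M_Y:
x = (SD_X/SD_Y)(y − M_Y) + M_X = (14.2/11.9)(94.7 − 75.9) + 76.1
x = 1.193277 × 18.800 + 76.1 = 98.5

98.5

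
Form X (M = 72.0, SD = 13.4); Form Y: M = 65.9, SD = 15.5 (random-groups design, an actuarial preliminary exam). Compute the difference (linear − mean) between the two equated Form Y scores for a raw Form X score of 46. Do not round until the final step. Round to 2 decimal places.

Mean-equated: 46 + (65.9 − 72.0) = 39.90
Linear-equated: (15.5/13.4)(46 − 72.0) + 65.9 = 35.825
Difference = 35.825 − 39.90 = -4.07

-4.07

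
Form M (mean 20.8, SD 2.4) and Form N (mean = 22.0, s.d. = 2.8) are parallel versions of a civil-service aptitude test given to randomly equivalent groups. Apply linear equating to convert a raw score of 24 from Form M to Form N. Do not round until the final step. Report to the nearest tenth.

Linear equating: y = (SD_Y/SD_X)(x − M_X) + M_Y
y = (2.8/2.4)(24 − 20.8) + 22.0
y = 1.166667 × 3.2 + 22.0 = 3.7333 + 22.0 = 25.7

25.7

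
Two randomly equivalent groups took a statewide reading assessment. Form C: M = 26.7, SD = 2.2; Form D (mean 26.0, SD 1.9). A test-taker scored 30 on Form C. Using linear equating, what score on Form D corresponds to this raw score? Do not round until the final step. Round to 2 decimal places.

28.85

Linear equating: y = (SD_Y/SD_X)(x − M_X) + M_Y
y = (1.9/2.2)(30 − 26.7) + 26.0
y = 0.863636 × 3.3 + 26.0 = 2.8500 + 26.0 = 28.85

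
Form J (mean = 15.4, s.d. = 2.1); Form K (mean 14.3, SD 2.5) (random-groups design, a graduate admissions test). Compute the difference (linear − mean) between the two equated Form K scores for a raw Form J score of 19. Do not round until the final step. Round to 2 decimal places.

Mean-equated: 19 + (14.3 − 15.4) = 17.90
Linear-equated: (2.5/2.1)(19 − 15.4) + 14.3 = 18.586
Difference = 18.586 − 17.90 = 0.69

0.69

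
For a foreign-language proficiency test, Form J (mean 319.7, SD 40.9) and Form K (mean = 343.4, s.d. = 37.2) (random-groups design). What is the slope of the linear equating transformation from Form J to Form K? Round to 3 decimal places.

0.910

A = SD_Y / SD_X = 37.2 / 40.9 = 0.910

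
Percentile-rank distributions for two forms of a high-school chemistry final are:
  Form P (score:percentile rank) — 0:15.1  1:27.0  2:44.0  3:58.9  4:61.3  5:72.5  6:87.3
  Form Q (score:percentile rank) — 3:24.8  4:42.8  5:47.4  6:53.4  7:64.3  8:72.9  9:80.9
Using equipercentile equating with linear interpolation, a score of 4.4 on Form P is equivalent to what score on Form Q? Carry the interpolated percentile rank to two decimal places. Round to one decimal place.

7.2

PR of 4.4 on Form P: 61.3 + (4.4 − 4)/(5 − 4) × (72.5 − 61.3) = 65.78
On Form Q, PR 65.78 falls between score 7 (PR 64.3) and 8 (PR 72.9).
Interpolate: 7 + (65.78 − 64.3)/(72.9 − 64.3) × (8 − 7) = 7.2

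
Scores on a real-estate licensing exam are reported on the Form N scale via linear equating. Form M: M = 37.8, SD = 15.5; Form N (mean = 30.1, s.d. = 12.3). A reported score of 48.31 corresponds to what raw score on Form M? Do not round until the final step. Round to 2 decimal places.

60.75

Invert y = (SD_Y/SD_X)(x − M_X) + M_Y:
x = (SD_X/SD_Y)(y − M_Y) + M_X = (15.5/12.3)(48.31 − 30.1) + 37.8
x = 1.260163 × 18.210 + 37.8 = 60.75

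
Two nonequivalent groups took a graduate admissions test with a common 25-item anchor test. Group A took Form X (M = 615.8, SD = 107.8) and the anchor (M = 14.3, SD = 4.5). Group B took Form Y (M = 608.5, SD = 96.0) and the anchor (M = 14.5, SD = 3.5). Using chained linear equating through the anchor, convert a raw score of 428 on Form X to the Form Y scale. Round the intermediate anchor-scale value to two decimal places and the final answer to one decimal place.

388.0

Form X → anchor (Group A): v = (4.5/107.8)(428 − 615.8) + 14.3 = 6.46
anchor → Form Y (Group B): y = (96.0/3.5)(6.46 − 14.5) + 608.5 = 388.0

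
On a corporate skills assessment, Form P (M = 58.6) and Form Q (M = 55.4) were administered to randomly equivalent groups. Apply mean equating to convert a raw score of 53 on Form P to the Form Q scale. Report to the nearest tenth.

Mean equating: y = x + (M_Y − M_X) = 53 + (55.4 − 58.6) = 49.8

49.8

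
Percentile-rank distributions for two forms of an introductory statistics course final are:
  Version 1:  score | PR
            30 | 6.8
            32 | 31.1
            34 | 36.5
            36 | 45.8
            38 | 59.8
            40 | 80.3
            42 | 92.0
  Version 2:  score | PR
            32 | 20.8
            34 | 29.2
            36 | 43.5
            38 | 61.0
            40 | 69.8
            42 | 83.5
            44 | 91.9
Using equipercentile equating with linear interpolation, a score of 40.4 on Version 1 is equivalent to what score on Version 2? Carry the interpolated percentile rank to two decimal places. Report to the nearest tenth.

PR of 40.4 on Version 1: 80.3 + (40.4 − 40)/(42 − 40) × (92.0 − 80.3) = 82.64
On Version 2, PR 82.64 falls between score 40 (PR 69.8) and 42 (PR 83.5).
Interpolate: 40 + (82.64 − 69.8)/(83.5 − 69.8) × (42 − 40) = 41.9

41.9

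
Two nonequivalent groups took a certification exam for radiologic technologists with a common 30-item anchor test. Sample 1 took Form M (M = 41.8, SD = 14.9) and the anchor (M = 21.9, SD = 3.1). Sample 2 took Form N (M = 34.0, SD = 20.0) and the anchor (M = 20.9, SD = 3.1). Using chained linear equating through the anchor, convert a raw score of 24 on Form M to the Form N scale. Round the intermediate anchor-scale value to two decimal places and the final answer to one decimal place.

Form M → anchor (Sample 1): v = (3.1/14.9)(24 − 41.8) + 21.9 = 18.20
anchor → Form N (Sample 2): y = (20.0/3.1)(18.20 − 20.9) + 34.0 = 16.6

16.6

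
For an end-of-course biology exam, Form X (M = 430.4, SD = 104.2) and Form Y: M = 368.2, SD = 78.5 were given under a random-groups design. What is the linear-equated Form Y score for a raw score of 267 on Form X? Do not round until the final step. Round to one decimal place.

Linear equating: y = (SD_Y/SD_X)(x − M_X) + M_Y
y = (78.5/104.2)(267 − 430.4) + 368.2
y = 0.753359 × -163.4 + 368.2 = -123.0988 + 368.2 = 245.1

245.1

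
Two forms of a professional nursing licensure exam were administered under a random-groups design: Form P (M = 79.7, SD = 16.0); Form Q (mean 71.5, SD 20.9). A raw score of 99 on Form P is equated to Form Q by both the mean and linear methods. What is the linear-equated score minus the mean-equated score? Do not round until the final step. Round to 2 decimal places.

Mean-equated: 99 + (71.5 − 79.7) = 90.80
Linear-equated: (20.9/16.0)(99 − 79.7) + 71.5 = 96.711
Difference = 96.711 − 90.80 = 5.91

5.91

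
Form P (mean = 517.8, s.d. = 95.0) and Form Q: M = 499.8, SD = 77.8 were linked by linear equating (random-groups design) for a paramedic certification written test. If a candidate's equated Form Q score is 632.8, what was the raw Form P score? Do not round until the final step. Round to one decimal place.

680.2

Invert y = (SD_Y/SD_X)(x − M_X) + M_Y:
x = (SD_X/SD_Y)(y − M_Y) + M_X = (95.0/77.8)(632.8 − 499.8) + 517.8
x = 1.221080 × 133.000 + 517.8 = 680.2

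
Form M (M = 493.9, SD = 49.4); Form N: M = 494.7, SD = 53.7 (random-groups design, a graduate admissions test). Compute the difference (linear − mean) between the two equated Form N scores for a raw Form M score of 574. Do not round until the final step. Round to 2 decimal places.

6.97

Mean-equated: 574 + (494.7 − 493.9) = 574.80
Linear-equated: (53.7/49.4)(574 − 493.9) + 494.7 = 581.772
Difference = 581.772 − 574.80 = 6.97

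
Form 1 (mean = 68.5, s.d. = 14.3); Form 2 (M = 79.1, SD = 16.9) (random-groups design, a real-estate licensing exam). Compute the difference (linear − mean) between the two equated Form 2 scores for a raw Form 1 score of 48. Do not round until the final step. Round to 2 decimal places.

Mean-equated: 48 + (79.1 − 68.5) = 58.60
Linear-equated: (16.9/14.3)(48 − 68.5) + 79.1 = 54.873
Difference = 54.873 − 58.60 = -3.73

-3.73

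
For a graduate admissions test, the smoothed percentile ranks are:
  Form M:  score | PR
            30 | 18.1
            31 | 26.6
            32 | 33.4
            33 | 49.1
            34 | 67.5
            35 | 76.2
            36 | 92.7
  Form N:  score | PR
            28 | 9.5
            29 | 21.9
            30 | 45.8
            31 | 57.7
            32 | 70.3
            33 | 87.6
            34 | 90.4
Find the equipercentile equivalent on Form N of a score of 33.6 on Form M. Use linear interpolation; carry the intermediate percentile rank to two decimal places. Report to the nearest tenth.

PR of 33.6 on Form M: 49.1 + (33.6 − 33)/(34 − 33) × (67.5 − 49.1) = 60.14
On Form N, PR 60.14 falls between score 31 (PR 57.7) and 32 (PR 70.3).
Interpolate: 31 + (60.14 − 57.7)/(70.3 − 57.7) × (32 − 31) = 31.2

31.2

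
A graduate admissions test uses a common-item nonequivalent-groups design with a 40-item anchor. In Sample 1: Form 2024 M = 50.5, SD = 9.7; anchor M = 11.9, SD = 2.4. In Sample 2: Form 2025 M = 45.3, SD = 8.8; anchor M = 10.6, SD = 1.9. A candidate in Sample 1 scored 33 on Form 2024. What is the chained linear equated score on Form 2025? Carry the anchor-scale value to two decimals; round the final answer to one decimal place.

Form 2024 → anchor (Sample 1): v = (2.4/9.7)(33 − 50.5) + 11.9 = 7.57
anchor → Form 2025 (Sample 2): y = (8.8/1.9)(7.57 − 10.6) + 45.3 = 31.3

31.3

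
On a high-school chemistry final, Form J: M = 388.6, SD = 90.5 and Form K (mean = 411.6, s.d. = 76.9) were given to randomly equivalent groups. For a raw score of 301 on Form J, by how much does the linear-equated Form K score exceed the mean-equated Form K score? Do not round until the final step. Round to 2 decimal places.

Mean-equated: 301 + (411.6 − 388.6) = 324.00
Linear-equated: (76.9/90.5)(301 − 388.6) + 411.6 = 337.164
Difference = 337.164 − 324.00 = 13.16

13.16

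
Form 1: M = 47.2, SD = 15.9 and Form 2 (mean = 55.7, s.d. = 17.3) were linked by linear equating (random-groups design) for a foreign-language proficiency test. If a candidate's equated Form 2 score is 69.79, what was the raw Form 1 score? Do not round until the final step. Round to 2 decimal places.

60.15

Invert y = (SD_Y/SD_X)(x − M_X) + M_Y:
x = (SD_X/SD_Y)(y − M_Y) + M_X = (15.9/17.3)(69.79 − 55.7) + 47.2
x = 0.919075 × 14.090 + 47.2 = 60.15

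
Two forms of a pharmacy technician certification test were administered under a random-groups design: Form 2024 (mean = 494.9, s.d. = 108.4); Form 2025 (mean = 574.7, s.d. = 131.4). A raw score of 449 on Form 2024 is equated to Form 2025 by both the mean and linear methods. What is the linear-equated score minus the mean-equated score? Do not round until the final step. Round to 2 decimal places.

-9.74

Mean-equated: 449 + (574.7 − 494.9) = 528.80
Linear-equated: (131.4/108.4)(449 − 494.9) + 574.7 = 519.061
Difference = 519.061 − 528.80 = -9.74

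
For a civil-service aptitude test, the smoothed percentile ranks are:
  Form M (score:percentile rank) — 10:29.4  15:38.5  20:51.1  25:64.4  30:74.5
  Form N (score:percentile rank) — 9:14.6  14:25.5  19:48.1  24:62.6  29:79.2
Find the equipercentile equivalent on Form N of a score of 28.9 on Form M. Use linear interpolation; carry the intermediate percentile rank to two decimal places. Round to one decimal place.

PR of 28.9 on Form M: 64.4 + (28.9 − 25)/(30 − 25) × (74.5 − 64.4) = 72.28
On Form N, PR 72.28 falls between score 24 (PR 62.6) and 29 (PR 79.2).
Interpolate: 24 + (72.28 − 62.6)/(79.2 − 62.6) × (29 − 24) = 26.9

26.9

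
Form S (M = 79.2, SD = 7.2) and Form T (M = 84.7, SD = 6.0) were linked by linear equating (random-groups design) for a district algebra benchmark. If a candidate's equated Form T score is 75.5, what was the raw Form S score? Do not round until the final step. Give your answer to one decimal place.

68.2

Invert y = (SD_Y/SD_X)(x − M_X) + M_Y:
x = (SD_X/SD_Y)(y − M_Y) + M_X = (7.2/6.0)(75.5 − 84.7) + 79.2
x = 1.200000 × -9.200 + 79.2 = 68.2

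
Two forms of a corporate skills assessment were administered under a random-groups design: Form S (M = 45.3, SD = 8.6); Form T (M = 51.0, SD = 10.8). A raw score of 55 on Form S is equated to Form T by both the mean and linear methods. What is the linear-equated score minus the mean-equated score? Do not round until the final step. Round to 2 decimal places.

Mean-equated: 55 + (51.0 − 45.3) = 60.70
Linear-equated: (10.8/8.6)(55 − 45.3) + 51.0 = 63.181
Difference = 63.181 − 60.70 = 2.48

2.48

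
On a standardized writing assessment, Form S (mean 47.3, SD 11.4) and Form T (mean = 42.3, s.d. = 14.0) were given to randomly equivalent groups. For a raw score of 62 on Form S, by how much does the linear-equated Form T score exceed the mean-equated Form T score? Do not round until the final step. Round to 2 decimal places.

Mean-equated: 62 + (42.3 − 47.3) = 57.00
Linear-equated: (14.0/11.4)(62 − 47.3) + 42.3 = 60.353
Difference = 60.353 − 57.00 = 3.35

3.35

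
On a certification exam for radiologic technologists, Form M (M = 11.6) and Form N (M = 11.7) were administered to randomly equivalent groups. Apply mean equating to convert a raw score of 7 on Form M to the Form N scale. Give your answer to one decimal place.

Mean equating: y = x + (M_Y − M_X) = 7 + (11.7 − 11.6) = 7.1

7.1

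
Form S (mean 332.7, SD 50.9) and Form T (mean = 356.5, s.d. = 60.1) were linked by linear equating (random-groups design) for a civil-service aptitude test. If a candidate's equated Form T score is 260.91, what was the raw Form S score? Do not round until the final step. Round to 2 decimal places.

251.74

Invert y = (SD_Y/SD_X)(x − M_X) + M_Y:
x = (SD_X/SD_Y)(y − M_Y) + M_X = (50.9/60.1)(260.91 − 356.5) + 332.7
x = 0.846922 × -95.590 + 332.7 = 251.74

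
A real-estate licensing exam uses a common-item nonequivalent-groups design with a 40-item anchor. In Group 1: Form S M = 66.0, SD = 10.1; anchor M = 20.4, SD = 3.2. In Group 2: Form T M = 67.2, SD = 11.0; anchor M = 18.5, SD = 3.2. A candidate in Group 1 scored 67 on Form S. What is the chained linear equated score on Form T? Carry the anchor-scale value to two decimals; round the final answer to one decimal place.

Form S → anchor (Group 1): v = (3.2/10.1)(67 − 66.0) + 20.4 = 20.72
anchor → Form T (Group 2): y = (11.0/3.2)(20.72 − 18.5) + 67.2 = 74.8

74.8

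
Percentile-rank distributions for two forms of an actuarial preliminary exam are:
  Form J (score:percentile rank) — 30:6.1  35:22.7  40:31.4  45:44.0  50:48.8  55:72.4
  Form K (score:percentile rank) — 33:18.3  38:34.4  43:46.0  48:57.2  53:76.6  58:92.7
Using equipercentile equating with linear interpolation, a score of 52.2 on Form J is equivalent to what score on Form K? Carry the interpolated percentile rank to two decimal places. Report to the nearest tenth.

PR of 52.2 on Form J: 48.8 + (52.2 − 50)/(55 − 50) × (72.4 − 48.8) = 59.18
On Form K, PR 59.18 falls between score 48 (PR 57.2) and 53 (PR 76.6).
Interpolate: 48 + (59.18 − 57.2)/(76.6 − 57.2) × (53 − 48) = 48.5

48.5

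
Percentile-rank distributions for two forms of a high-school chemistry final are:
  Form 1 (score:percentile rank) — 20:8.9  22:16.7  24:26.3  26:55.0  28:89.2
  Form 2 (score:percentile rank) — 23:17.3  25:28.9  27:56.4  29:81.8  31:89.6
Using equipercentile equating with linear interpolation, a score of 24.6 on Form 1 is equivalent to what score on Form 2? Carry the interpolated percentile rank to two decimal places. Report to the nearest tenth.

PR of 24.6 on Form 1: 26.3 + (24.6 − 24)/(26 − 24) × (55.0 − 26.3) = 34.91
On Form 2, PR 34.91 falls between score 25 (PR 28.9) and 27 (PR 56.4).
Interpolate: 25 + (34.91 − 28.9)/(56.4 − 28.9) × (27 − 25) = 25.4

25.4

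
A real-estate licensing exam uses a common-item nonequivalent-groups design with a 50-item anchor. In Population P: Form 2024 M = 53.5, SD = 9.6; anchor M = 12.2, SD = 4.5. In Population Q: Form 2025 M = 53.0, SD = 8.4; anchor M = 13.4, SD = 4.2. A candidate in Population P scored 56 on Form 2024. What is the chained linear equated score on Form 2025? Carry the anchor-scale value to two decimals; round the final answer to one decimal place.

Form 2024 → anchor (Population P): v = (4.5/9.6)(56 − 53.5) + 12.2 = 13.37
anchor → Form 2025 (Population Q): y = (8.4/4.2)(13.37 − 13.4) + 53.0 = 52.9

52.9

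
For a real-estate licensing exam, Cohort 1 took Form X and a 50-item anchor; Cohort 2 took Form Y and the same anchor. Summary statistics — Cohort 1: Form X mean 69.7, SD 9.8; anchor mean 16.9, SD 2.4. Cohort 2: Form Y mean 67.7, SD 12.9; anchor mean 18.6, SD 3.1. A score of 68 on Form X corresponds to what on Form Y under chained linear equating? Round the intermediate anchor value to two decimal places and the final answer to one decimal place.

Form X → anchor (Cohort 1): v = (2.4/9.8)(68 − 69.7) + 16.9 = 16.48
anchor → Form Y (Cohort 2): y = (12.9/3.1)(16.48 − 18.6) + 67.7 = 58.9

58.9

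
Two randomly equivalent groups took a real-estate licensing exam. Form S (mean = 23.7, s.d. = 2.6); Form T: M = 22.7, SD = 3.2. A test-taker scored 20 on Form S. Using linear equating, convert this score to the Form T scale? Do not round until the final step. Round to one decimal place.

18.1

Linear equating: y = (SD_Y/SD_X)(x − M_X) + M_Y
y = (3.2/2.6)(20 − 23.7) + 22.7
y = 1.230769 × -3.7 + 22.7 = -4.5538 + 22.7 = 18.1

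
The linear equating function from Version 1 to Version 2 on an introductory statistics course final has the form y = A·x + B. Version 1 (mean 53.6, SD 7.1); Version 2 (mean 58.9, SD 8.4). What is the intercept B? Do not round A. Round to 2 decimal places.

A = SD_Y / SD_X = 8.4 / 7.1 = 1.183099
B = M_Y − A·M_X = 58.9 − 1.183099 × 53.6 = -4.51

-4.51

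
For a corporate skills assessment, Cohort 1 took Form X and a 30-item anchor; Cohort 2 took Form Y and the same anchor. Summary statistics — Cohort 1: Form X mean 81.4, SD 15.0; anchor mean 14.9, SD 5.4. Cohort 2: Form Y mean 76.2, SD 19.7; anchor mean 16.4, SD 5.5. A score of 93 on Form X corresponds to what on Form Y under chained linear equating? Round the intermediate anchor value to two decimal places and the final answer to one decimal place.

Form X → anchor (Cohort 1): v = (5.4/15.0)(93 − 81.4) + 14.9 = 19.08
anchor → Form Y (Cohort 2): y = (19.7/5.5)(19.08 − 16.4) + 76.2 = 85.8

85.8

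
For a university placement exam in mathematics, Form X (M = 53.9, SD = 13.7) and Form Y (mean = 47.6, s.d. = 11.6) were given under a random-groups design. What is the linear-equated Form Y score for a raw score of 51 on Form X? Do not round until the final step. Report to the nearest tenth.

Linear equating: y = (SD_Y/SD_X)(x − M_X) + M_Y
y = (11.6/13.7)(51 − 53.9) + 47.6
y = 0.846715 × -2.9 + 47.6 = -2.4555 + 47.6 = 45.1

45.1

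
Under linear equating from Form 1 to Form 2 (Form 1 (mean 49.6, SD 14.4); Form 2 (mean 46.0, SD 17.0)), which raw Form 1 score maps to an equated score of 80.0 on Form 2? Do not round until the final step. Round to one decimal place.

78.4

Invert y = (SD_Y/SD_X)(x − M_X) + M_Y:
x = (SD_X/SD_Y)(y − M_Y) + M_X = (14.4/17.0)(80.0 − 46.0) + 49.6
x = 0.847059 × 34.000 + 49.6 = 78.4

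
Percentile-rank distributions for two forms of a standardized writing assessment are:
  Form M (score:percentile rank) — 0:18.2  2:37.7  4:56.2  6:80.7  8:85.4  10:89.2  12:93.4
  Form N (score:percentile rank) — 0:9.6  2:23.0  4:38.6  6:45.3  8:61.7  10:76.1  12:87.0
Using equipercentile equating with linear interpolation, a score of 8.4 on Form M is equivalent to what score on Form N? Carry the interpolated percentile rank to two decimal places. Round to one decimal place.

11.8

PR of 8.4 on Form M: 85.4 + (8.4 − 8)/(10 − 8) × (89.2 − 85.4) = 86.16
On Form N, PR 86.16 falls between score 10 (PR 76.1) and 12 (PR 87.0).
Interpolate: 10 + (86.16 − 76.1)/(87.0 − 76.1) × (12 − 10) = 11.8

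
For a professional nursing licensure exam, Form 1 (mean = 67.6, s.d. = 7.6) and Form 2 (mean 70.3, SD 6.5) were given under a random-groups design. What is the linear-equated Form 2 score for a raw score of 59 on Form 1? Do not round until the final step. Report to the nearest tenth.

Linear equating: y = (SD_Y/SD_X)(x − M_X) + M_Y
y = (6.5/7.6)(59 − 67.6) + 70.3
y = 0.855263 × -8.6 + 70.3 = -7.3553 + 70.3 = 62.9

62.9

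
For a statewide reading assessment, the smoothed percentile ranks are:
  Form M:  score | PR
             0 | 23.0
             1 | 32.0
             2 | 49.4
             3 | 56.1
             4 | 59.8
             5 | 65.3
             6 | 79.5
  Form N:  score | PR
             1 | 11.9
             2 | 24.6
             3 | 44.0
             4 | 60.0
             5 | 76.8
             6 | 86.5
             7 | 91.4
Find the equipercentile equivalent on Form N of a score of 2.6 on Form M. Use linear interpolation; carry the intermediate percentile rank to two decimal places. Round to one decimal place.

3.6

PR of 2.6 on Form M: 49.4 + (2.6 − 2)/(3 − 2) × (56.1 − 49.4) = 53.42
On Form N, PR 53.42 falls between score 3 (PR 44.0) and 4 (PR 60.0).
Interpolate: 3 + (53.42 − 44.0)/(60.0 − 44.0) × (4 − 3) = 3.6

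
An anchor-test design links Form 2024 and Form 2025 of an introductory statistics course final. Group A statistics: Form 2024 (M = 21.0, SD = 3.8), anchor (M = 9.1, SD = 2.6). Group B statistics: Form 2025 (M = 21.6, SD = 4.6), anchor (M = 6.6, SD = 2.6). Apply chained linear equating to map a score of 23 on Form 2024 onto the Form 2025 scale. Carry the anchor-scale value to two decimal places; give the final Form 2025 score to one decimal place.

28.4

Form 2024 → anchor (Group A): v = (2.6/3.8)(23 − 21.0) + 9.1 = 10.47
anchor → Form 2025 (Group B): y = (4.6/2.6)(10.47 − 6.6) + 21.6 = 28.4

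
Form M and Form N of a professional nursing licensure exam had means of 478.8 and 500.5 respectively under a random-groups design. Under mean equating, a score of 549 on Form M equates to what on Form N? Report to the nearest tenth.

Mean equating: y = x + (M_Y − M_X) = 549 + (500.5 − 478.8) = 570.7

570.7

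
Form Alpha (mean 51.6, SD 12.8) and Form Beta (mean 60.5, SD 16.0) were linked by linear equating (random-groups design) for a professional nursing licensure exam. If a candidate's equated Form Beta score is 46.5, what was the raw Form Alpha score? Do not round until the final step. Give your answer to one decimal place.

40.4

Invert y = (SD_Y/SD_X)(x − M_X) + M_Y:
x = (SD_X/SD_Y)(y − M_Y) + M_X = (12.8/16.0)(46.5 − 60.5) + 51.6
x = 0.800000 × -14.000 + 51.6 = 40.4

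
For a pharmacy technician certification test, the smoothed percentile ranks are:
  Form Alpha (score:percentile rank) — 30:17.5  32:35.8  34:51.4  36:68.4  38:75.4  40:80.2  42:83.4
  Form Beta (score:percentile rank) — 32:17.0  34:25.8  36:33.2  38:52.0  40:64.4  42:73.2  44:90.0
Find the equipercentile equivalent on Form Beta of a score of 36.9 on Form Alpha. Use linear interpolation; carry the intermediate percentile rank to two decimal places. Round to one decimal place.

PR of 36.9 on Form Alpha: 68.4 + (36.9 − 36)/(38 − 36) × (75.4 − 68.4) = 71.55
On Form Beta, PR 71.55 falls between score 40 (PR 64.4) and 42 (PR 73.2).
Interpolate: 40 + (71.55 − 64.4)/(73.2 − 64.4) × (42 − 40) = 41.6

41.6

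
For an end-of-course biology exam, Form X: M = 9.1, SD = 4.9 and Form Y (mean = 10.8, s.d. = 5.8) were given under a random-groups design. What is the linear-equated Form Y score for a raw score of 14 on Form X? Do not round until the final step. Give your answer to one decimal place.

Linear equating: y = (SD_Y/SD_X)(x − M_X) + M_Y
y = (5.8/4.9)(14 − 9.1) + 10.8
y = 1.183673 × 4.9 + 10.8 = 5.8000 + 10.8 = 16.6

16.6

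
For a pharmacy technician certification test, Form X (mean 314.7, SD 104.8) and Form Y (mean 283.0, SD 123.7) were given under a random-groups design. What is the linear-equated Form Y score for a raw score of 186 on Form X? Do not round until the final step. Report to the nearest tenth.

131.1

Linear equating: y = (SD_Y/SD_X)(x − M_X) + M_Y
y = (123.7/104.8)(186 − 314.7) + 283.0
y = 1.180344 × -128.7 + 283.0 = -151.9102 + 283.0 = 131.1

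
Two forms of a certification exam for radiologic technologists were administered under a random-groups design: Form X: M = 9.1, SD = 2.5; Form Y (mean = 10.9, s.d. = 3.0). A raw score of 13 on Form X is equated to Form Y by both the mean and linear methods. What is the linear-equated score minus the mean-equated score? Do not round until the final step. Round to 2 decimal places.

0.78

Mean-equated: 13 + (10.9 − 9.1) = 14.80
Linear-equated: (3.0/2.5)(13 − 9.1) + 10.9 = 15.580
Difference = 15.580 − 14.80 = 0.78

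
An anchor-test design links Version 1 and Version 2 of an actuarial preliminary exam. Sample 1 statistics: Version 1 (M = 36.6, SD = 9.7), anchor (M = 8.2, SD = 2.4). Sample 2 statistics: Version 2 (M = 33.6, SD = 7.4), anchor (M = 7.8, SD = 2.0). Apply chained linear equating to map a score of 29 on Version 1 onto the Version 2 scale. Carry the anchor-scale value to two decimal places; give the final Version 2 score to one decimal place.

Version 1 → anchor (Sample 1): v = (2.4/9.7)(29 − 36.6) + 8.2 = 6.32
anchor → Version 2 (Sample 2): y = (7.4/2.0)(6.32 − 7.8) + 33.6 = 28.1

28.1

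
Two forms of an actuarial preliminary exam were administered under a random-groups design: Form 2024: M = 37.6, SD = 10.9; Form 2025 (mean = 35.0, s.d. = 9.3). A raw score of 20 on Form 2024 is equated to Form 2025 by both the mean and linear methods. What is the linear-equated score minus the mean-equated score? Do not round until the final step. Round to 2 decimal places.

2.58

Mean-equated: 20 + (35.0 − 37.6) = 17.40
Linear-equated: (9.3/10.9)(20 − 37.6) + 35.0 = 19.983
Difference = 19.983 − 17.40 = 2.58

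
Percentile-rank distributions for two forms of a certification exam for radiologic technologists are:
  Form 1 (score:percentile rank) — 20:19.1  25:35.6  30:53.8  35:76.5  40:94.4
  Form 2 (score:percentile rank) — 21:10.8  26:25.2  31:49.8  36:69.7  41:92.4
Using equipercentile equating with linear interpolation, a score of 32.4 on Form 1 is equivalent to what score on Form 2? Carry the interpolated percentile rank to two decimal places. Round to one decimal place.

34.7

PR of 32.4 on Form 1: 53.8 + (32.4 − 30)/(35 − 30) × (76.5 − 53.8) = 64.70
On Form 2, PR 64.70 falls between score 31 (PR 49.8) and 36 (PR 69.7).
Interpolate: 31 + (64.70 − 49.8)/(69.7 − 49.8) × (36 − 31) = 34.7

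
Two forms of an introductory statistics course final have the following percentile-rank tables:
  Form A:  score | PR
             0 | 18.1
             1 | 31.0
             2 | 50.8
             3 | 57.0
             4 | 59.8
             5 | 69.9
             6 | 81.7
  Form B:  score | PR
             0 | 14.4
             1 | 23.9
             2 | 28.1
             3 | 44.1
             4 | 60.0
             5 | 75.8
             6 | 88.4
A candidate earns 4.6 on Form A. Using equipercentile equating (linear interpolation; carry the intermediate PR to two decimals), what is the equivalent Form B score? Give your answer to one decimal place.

PR of 4.6 on Form A: 59.8 + (4.6 − 4)/(5 − 4) × (69.9 − 59.8) = 65.86
On Form B, PR 65.86 falls between score 4 (PR 60.0) and 5 (PR 75.8).
Interpolate: 4 + (65.86 − 60.0)/(75.8 − 60.0) × (5 − 4) = 4.4

4.4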